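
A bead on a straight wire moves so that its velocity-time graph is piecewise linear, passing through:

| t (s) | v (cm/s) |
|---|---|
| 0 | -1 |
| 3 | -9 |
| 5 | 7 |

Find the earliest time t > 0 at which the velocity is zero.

t = 4.125 s

v changes sign on 3–5 s (from -9 to 7); the graph is linear there, so v = 0 at t = 3 + (9)·(5 − 3)/(7 − -9) = 4.125 s.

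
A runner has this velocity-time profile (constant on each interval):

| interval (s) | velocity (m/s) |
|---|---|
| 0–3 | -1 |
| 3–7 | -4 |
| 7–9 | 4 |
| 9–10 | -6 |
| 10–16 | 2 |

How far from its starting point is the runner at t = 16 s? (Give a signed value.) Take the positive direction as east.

-5 m

Net displacement equals the area under the velocity-time graph (areas below the axis count negative).
0–3 s: -1 × 3 = -3 m
3–7 s: -4 × 4 = -16 m
7–9 s: 4 × 2 = 8 m
9–10 s: -6 × 1 = -6 m
10–16 s: 2 × 6 = 12 m
Net displacement = -5 m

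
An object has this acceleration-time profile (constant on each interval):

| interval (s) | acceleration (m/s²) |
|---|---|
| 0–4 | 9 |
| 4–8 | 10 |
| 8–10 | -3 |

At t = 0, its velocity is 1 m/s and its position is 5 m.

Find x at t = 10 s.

On each constant-a segment, Δv = aΔt and Δx = v₀Δt + ½aΔt²; chain segment to segment.
0–4 s: v starts 1 m/s; Δx = 1·4 + ½·9·4² = 76 m; v ends 37 m/s.
4–8 s: v starts 37 m/s; Δx = 37·4 + ½·10·4² = 228 m; v ends 77 m/s.
8–10 s: v starts 77 m/s; Δx = 77·2 + ½·-3·2² = 148 m; v ends 71 m/s.
x(10) = 5 + Σ Δx = 457 m.

457 m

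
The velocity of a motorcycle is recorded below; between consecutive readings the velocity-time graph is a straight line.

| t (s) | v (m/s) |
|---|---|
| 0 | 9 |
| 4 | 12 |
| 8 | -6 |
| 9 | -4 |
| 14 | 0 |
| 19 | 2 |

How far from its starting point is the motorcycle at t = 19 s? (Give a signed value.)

Displacement is the signed area under the v-t curve.
0–4 s: ½(9 + 12)(4) = 42 m
4–8 s: ½(12 + -6)(4) = 12 m
8–9 s: ½(-6 + -4)(1) = -5 m
9–14 s: ½(-4 + 0)(5) = -10 m
14–19 s: ½(0 + 2)(5) = 5 m
Net displacement = 44 m

44 m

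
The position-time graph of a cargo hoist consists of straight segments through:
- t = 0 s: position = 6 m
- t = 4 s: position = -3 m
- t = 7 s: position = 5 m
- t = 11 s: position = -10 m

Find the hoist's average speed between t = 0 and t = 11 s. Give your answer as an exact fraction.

Average speed = (total path length)/(elapsed time); on a piecewise-linear x-t graph the path length is Σ|Δx|.
0–4 s: |Δx| = |-3 − 6| = 9 m
4–7 s: |Δx| = |5 − -3| = 8 m
7–11 s: |Δx| = |-10 − 5| = 15 m
Total path = 32 m; average speed = 32/11 = 32/11 m/s.

32/11 m/s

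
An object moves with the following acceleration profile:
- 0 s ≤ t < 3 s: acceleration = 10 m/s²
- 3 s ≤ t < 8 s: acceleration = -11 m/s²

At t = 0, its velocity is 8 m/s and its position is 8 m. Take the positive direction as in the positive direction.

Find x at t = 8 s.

129.5 m

On each constant-a segment, Δv = aΔt and Δx = v₀Δt + ½aΔt²; chain segment to segment.
0–3 s: v starts 8 m/s; Δx = 8·3 + ½·10·3² = 69 m; v ends 38 m/s.
3–8 s: v starts 38 m/s; Δx = 38·5 + ½·-11·5² = 52.5 m; v ends -17 m/s.
x(8) = 8 + Σ Δx = 129.5 m.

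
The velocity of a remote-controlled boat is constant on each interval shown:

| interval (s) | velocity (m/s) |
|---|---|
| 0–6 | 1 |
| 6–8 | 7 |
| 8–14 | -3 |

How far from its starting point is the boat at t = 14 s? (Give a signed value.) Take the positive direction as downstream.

2 m

Displacement is the signed area under the v-t curve.
0–6 s: 1 × 6 = 6 m
6–8 s: 7 × 2 = 14 m
8–14 s: -3 × 6 = -18 m
Net displacement = 2 m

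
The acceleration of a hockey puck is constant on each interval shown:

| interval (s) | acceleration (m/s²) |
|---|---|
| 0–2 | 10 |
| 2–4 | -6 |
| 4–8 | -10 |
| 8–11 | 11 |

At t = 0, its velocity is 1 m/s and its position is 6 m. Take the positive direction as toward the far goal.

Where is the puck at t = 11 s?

-29.5 m

On each constant-a segment, Δv = aΔt and Δx = v₀Δt + ½aΔt²; chain segment to segment.
0–2 s: v starts 1 m/s; Δx = 1·2 + ½·10·2² = 22 m; v ends 21 m/s.
2–4 s: v starts 21 m/s; Δx = 21·2 + ½·-6·2² = 30 m; v ends 9 m/s.
4–8 s: v starts 9 m/s; Δx = 9·4 + ½·-10·4² = -44 m; v ends -31 m/s.
8–11 s: v starts -31 m/s; Δx = -31·3 + ½·11·3² = -43.5 m; v ends 2 m/s.
x(11) = 6 + Σ Δx = -29.5 m.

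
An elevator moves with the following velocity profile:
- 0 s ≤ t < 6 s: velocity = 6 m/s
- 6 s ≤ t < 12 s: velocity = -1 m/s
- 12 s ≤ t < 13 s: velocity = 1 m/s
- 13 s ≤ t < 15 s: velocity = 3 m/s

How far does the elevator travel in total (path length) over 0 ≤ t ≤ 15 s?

49 m

Total distance travelled is ∫|v| dt — sum the magnitudes of each area piece.
0–6 s: |6| × 6 = 36 m
6–12 s: |-1| × 6 = 6 m
12–13 s: |1| × 1 = 1 m
13–15 s: |3| × 2 = 6 m
Total distance = 49 m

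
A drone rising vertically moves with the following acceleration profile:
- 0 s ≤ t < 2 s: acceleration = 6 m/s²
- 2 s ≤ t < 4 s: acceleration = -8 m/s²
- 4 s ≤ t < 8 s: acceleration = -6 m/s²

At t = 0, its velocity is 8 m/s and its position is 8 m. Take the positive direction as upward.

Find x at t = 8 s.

28 m

On each constant-a segment, Δv = aΔt and Δx = v₀Δt + ½aΔt²; chain segment to segment.
0–2 s: v starts 8 m/s; Δx = 8·2 + ½·6·2² = 28 m; v ends 20 m/s.
2–4 s: v starts 20 m/s; Δx = 20·2 + ½·-8·2² = 24 m; v ends 4 m/s.
4–8 s: v starts 4 m/s; Δx = 4·4 + ½·-6·4² = -32 m; v ends -20 m/s.
x(8) = 8 + Σ Δx = 28 m.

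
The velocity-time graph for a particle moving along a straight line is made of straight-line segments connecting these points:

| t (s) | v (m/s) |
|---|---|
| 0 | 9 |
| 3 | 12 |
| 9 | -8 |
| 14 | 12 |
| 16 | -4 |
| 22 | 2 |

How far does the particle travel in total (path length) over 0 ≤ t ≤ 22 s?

Total distance travelled is ∫|v| dt — sum the magnitudes of each area piece.
0–3 s: |½(9 + 12)(3)| = 31.5 m
3–9 s: v = 0 at t = 6.6 s; triangle areas 21.6 + 9.6 = 31.2 m
9–14 s: v = 0 at t = 11 s; triangle areas 8 + 18 = 26 m
14–16 s: v = 0 at t = 15.5 s; triangle areas 9 + 1 = 10 m
16–22 s: v = 0 at t = 20 s; triangle areas 8 + 2 = 10 m
Total distance = 108.7 m

108.7 m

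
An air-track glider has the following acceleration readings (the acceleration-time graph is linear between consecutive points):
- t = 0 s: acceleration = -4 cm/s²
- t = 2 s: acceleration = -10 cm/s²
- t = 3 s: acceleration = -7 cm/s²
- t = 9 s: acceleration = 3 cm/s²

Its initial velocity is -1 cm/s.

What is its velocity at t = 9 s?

Δv equals the area under the a-t graph; then v = v₀ + Δv.
0–2 s: ½(-4 + -10)(2) = -14 cm/s
2–3 s: ½(-10 + -7)(1) = -8.5 cm/s
3–9 s: ½(-7 + 3)(6) = -12 cm/s
Δv = -34.5 cm/s, so v(9) = -1 + (-34.5) = -35.5 cm/s.

-35.5 cm/s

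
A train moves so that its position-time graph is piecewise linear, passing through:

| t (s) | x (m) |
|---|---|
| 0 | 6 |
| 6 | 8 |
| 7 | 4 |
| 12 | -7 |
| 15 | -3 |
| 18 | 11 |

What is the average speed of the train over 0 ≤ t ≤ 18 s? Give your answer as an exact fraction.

35/18 m/s

Average speed = (total path length)/(elapsed time); on a piecewise-linear x-t graph the path length is Σ|Δx|.
0–6 s: |Δx| = |8 − 6| = 2 m
6–7 s: |Δx| = |4 − 8| = 4 m
7–12 s: |Δx| = |-7 − 4| = 11 m
12–15 s: |Δx| = |-3 − -7| = 4 m
15–18 s: |Δx| = |11 − -3| = 14 m
Total path = 35 m; average speed = 35/18 = 35/18 m/s.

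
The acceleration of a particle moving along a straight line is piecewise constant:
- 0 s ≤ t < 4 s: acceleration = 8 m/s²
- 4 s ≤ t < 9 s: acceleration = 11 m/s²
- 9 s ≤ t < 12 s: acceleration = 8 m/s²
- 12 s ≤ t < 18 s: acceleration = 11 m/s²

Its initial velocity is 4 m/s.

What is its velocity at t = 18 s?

181 m/s

Δv equals the area under the a-t graph; then v = v₀ + Δv.
0–4 s: 8 × 4 = 32 m/s
4–9 s: 11 × 5 = 55 m/s
9–12 s: 8 × 3 = 24 m/s
12–18 s: 11 × 6 = 66 m/s
Δv = 177 m/s, so v(18) = 4 + (177) = 181 m/s.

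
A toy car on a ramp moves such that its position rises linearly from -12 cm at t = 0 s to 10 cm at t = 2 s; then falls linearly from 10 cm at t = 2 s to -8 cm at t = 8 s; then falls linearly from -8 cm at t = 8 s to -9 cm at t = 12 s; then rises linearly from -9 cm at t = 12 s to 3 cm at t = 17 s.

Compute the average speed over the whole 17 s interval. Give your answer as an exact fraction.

Average speed = (total path length)/(elapsed time); on a piecewise-linear x-t graph the path length is Σ|Δx|.
0–2 s: |Δx| = |10 − -12| = 22 cm
2–8 s: |Δx| = |-8 − 10| = 18 cm
8–12 s: |Δx| = |-9 − -8| = 1 cm
12–17 s: |Δx| = |3 − -9| = 12 cm
Total path = 53 cm; average speed = 53/17 = 53/17 cm/s.

53/17 cm/s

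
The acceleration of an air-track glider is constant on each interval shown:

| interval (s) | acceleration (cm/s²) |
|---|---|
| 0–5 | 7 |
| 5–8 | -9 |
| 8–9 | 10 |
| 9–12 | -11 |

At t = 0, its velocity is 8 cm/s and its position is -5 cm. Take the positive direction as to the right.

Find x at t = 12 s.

On each constant-a segment, Δv = aΔt and Δx = v₀Δt + ½aΔt²; chain segment to segment.
0–5 s: v starts 8 cm/s; Δx = 8·5 + ½·7·5² = 127.5 cm; v ends 43 cm/s.
5–8 s: v starts 43 cm/s; Δx = 43·3 + ½·-9·3² = 88.5 cm; v ends 16 cm/s.
8–9 s: v starts 16 cm/s; Δx = 16·1 + ½·10·1² = 21 cm; v ends 26 cm/s.
9–12 s: v starts 26 cm/s; Δx = 26·3 + ½·-11·3² = 28.5 cm; v ends -7 cm/s.
x(12) = -5 + Σ Δx = 260.5 cm.

260.5 cm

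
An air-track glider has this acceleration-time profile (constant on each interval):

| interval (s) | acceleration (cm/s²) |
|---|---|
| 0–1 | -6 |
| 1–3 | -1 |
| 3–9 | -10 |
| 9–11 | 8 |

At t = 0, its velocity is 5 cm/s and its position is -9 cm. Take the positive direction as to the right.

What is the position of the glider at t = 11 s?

-319 cm

On each constant-a segment, Δv = aΔt and Δx = v₀Δt + ½aΔt²; chain segment to segment.
0–1 s: v starts 5 cm/s; Δx = 5·1 + ½·-6·1² = 2 cm; v ends -1 cm/s.
1–3 s: v starts -1 cm/s; Δx = -1·2 + ½·-1·2² = -4 cm; v ends -3 cm/s.
3–9 s: v starts -3 cm/s; Δx = -3·6 + ½·-10·6² = -198 cm; v ends -63 cm/s.
9–11 s: v starts -63 cm/s; Δx = -63·2 + ½·8·2² = -110 cm; v ends -47 cm/s.
x(11) = -9 + Σ Δx = -319 cm.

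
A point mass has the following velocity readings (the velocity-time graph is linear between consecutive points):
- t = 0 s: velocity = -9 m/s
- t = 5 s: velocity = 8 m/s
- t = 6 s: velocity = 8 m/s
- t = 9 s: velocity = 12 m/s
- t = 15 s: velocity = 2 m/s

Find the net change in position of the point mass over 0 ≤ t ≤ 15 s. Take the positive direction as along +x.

Net displacement equals the area under the velocity-time graph (areas below the axis count negative).
0–5 s: ½(-9 + 8)(5) = -2.5 m
5–6 s: 8 × 1 = 8 m
6–9 s: ½(8 + 12)(3) = 30 m
9–15 s: ½(12 + 2)(6) = 42 m
Net displacement = 77.5 m

77.5 m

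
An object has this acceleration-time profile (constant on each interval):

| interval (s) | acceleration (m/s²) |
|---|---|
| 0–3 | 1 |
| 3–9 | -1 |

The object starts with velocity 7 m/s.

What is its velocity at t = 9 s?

Δv equals the area under the a-t graph; then v = v₀ + Δv.
0–3 s: 1 × 3 = 3 m/s
3–9 s: -1 × 6 = -6 m/s
Δv = -3 m/s, so v(9) = 7 + (-3) = 4 m/s.

4 m/s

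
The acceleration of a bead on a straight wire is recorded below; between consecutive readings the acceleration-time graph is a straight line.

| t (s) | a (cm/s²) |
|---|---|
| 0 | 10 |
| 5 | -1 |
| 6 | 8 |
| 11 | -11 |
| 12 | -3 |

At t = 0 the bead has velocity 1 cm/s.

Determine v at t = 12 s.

Δv equals the area under the a-t graph; then v = v₀ + Δv.
0–5 s: ½(10 + -1)(5) = 22.5 cm/s
5–6 s: ½(-1 + 8)(1) = 3.5 cm/s
6–11 s: ½(8 + -11)(5) = -7.5 cm/s
11–12 s: ½(-11 + -3)(1) = -7 cm/s
Δv = 11.5 cm/s, so v(12) = 1 + (11.5) = 12.5 cm/s.

12.5 cm/s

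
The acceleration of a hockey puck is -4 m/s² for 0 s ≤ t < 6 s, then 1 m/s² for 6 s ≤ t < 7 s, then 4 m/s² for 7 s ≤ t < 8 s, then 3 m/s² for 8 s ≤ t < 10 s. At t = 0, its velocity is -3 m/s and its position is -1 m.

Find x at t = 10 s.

-179.5 m

On each constant-a segment, Δv = aΔt and Δx = v₀Δt + ½aΔt²; chain segment to segment.
0–6 s: v starts -3 m/s; Δx = -3·6 + ½·-4·6² = -90 m; v ends -27 m/s.
6–7 s: v starts -27 m/s; Δx = -27·1 + ½·1·1² = -26.5 m; v ends -26 m/s.
7–8 s: v starts -26 m/s; Δx = -26·1 + ½·4·1² = -24 m; v ends -22 m/s.
8–10 s: v starts -22 m/s; Δx = -22·2 + ½·3·2² = -38 m; v ends -16 m/s.
x(10) = -1 + Σ Δx = -179.5 m.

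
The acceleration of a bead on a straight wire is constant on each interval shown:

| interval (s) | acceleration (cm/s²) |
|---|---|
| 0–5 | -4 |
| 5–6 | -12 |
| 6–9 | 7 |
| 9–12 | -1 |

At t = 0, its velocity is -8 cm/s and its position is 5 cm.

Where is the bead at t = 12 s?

On each constant-a segment, Δv = aΔt and Δx = v₀Δt + ½aΔt²; chain segment to segment.
0–5 s: v starts -8 cm/s; Δx = -8·5 + ½·-4·5² = -90 cm; v ends -28 cm/s.
5–6 s: v starts -28 cm/s; Δx = -28·1 + ½·-12·1² = -34 cm; v ends -40 cm/s.
6–9 s: v starts -40 cm/s; Δx = -40·3 + ½·7·3² = -88.5 cm; v ends -19 cm/s.
9–12 s: v starts -19 cm/s; Δx = -19·3 + ½·-1·3² = -61.5 cm; v ends -22 cm/s.
x(12) = 5 + Σ Δx = -269 cm.

-269 cm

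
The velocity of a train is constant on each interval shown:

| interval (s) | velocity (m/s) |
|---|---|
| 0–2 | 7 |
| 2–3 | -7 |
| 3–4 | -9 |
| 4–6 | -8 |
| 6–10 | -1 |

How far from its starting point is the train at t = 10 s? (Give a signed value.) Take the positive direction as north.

Net displacement equals the area under the velocity-time graph (areas below the axis count negative).
0–2 s: 7 × 2 = 14 m
2–3 s: -7 × 1 = -7 m
3–4 s: -9 × 1 = -9 m
4–6 s: -8 × 2 = -16 m
6–10 s: -1 × 4 = -4 m
Net displacement = -22 m

-22 m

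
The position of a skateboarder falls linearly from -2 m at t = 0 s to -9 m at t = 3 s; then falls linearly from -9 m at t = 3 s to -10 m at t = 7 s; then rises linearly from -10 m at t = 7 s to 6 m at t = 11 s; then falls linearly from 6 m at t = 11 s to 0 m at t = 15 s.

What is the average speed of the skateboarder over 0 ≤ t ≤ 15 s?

2 m/s

Average speed = (total path length)/(elapsed time); on a piecewise-linear x-t graph the path length is Σ|Δx|.
0–3 s: |Δx| = |-9 − -2| = 7 m
3–7 s: |Δx| = |-10 − -9| = 1 m
7–11 s: |Δx| = |6 − -10| = 16 m
11–15 s: |Δx| = |0 − 6| = 6 m
Total path = 30 m; average speed = 30/15 = 2 m/s.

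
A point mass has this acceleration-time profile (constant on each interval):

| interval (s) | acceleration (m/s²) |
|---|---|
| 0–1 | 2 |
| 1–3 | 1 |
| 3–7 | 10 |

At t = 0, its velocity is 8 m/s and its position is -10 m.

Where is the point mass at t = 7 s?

On each constant-a segment, Δv = aΔt and Δx = v₀Δt + ½aΔt²; chain segment to segment.
0–1 s: v starts 8 m/s; Δx = 8·1 + ½·2·1² = 9 m; v ends 10 m/s.
1–3 s: v starts 10 m/s; Δx = 10·2 + ½·1·2² = 22 m; v ends 12 m/s.
3–7 s: v starts 12 m/s; Δx = 12·4 + ½·10·4² = 128 m; v ends 52 m/s.
x(7) = -10 + Σ Δx = 149 m.

149 m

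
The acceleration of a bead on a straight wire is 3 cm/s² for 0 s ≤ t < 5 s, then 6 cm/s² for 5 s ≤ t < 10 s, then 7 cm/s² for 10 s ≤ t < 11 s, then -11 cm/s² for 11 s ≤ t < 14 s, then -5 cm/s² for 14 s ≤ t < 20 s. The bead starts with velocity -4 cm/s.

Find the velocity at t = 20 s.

Δv equals the area under the a-t graph; then v = v₀ + Δv.
0–5 s: 3 × 5 = 15 cm/s
5–10 s: 6 × 5 = 30 cm/s
10–11 s: 7 × 1 = 7 cm/s
11–14 s: -11 × 3 = -33 cm/s
14–20 s: -5 × 6 = -30 cm/s
Δv = -11 cm/s, so v(20) = -4 + (-11) = -15 cm/s.

-15 cm/s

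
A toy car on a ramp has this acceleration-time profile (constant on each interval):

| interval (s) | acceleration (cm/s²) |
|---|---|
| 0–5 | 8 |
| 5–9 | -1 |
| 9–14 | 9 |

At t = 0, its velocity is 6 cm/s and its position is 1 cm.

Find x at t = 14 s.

629.5 cm

On each constant-a segment, Δv = aΔt and Δx = v₀Δt + ½aΔt²; chain segment to segment.
0–5 s: v starts 6 cm/s; Δx = 6·5 + ½·8·5² = 130 cm; v ends 46 cm/s.
5–9 s: v starts 46 cm/s; Δx = 46·4 + ½·-1·4² = 176 cm; v ends 42 cm/s.
9–14 s: v starts 42 cm/s; Δx = 42·5 + ½·9·5² = 322.5 cm; v ends 87 cm/s.
x(14) = 1 + Σ Δx = 629.5 cm.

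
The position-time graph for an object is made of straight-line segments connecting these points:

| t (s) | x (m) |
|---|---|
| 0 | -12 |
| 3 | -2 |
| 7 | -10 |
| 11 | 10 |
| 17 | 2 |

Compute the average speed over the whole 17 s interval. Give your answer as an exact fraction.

Average speed = (total path length)/(elapsed time); on a piecewise-linear x-t graph the path length is Σ|Δx|.
0–3 s: |Δx| = |-2 − -12| = 10 m
3–7 s: |Δx| = |-10 − -2| = 8 m
7–11 s: |Δx| = |10 − -10| = 20 m
11–17 s: |Δx| = |2 − 10| = 8 m
Total path = 46 m; average speed = 46/17 = 46/17 m/s.

46/17 m/s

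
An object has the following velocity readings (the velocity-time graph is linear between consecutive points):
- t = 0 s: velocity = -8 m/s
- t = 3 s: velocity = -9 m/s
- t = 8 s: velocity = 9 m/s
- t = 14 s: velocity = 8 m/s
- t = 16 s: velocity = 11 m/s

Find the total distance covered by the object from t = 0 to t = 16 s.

Distance (not displacement) is the total path length: add the absolute areas under v-t.
0–3 s: |½(-8 + -9)(3)| = 25.5 m
3–8 s: v = 0 at t = 5.5 s; triangle areas 11.25 + 11.25 = 22.5 m
8–14 s: |½(9 + 8)(6)| = 51 m
14–16 s: |½(8 + 11)(2)| = 19 m
Total distance = 118 m

118 m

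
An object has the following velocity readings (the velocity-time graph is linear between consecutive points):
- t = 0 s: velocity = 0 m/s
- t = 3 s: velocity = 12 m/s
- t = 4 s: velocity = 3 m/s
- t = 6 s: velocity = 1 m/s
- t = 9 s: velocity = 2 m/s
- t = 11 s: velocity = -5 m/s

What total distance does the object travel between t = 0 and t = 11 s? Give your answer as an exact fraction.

Total distance travelled is ∫|v| dt — sum the magnitudes of each area piece.
0–3 s: |½(0 + 12)(3)| = 18 m
3–4 s: |½(12 + 3)(1)| = 7.5 m
4–6 s: |½(3 + 1)(2)| = 4 m
6–9 s: |½(1 + 2)(3)| = 4.5 m
9–11 s: v = 0 at t = 67/7 s; triangle areas 4/7 + 25/7 = 29/7 m
Total distance = 267/7 m

267/7 m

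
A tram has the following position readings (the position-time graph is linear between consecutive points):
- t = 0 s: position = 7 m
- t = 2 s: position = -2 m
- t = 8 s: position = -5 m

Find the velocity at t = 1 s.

-4.5 m/s

Velocity is the slope of the x-t graph on 0–2 s: (-2 − 7)/(2 − 0) = -4.5 m/s.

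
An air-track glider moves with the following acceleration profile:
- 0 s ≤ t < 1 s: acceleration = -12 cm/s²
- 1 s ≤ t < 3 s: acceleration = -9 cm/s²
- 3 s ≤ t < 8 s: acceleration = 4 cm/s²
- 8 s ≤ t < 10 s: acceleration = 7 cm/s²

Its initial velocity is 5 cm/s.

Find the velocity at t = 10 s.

9 cm/s

Δv equals the area under the a-t graph; then v = v₀ + Δv.
0–1 s: -12 × 1 = -12 cm/s
1–3 s: -9 × 2 = -18 cm/s
3–8 s: 4 × 5 = 20 cm/s
8–10 s: 7 × 2 = 14 cm/s
Δv = 4 cm/s, so v(10) = 5 + (4) = 9 cm/s.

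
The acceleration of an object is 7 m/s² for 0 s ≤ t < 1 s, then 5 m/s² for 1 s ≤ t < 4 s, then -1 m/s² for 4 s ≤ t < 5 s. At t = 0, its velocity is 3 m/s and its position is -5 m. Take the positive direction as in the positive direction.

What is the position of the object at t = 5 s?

On each constant-a segment, Δv = aΔt and Δx = v₀Δt + ½aΔt²; chain segment to segment.
0–1 s: v starts 3 m/s; Δx = 3·1 + ½·7·1² = 6.5 m; v ends 10 m/s.
1–4 s: v starts 10 m/s; Δx = 10·3 + ½·5·3² = 52.5 m; v ends 25 m/s.
4–5 s: v starts 25 m/s; Δx = 25·1 + ½·-1·1² = 24.5 m; v ends 24 m/s.
x(5) = -5 + Σ Δx = 78.5 m.

78.5 m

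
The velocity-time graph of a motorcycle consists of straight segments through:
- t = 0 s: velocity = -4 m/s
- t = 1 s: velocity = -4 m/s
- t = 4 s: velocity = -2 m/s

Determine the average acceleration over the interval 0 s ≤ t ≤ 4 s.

0.5 m/s²

Average acceleration = Δv/Δt = (-2 − -4)/(4 − 0) = 0.5 m/s².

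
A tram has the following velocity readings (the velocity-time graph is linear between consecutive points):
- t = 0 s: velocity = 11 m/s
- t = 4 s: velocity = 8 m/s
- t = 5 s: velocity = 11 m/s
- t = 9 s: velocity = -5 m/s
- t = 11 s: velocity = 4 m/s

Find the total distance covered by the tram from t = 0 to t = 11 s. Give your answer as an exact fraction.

2531/36 m

Total distance travelled is ∫|v| dt — sum the magnitudes of each area piece.
0–4 s: |½(11 + 8)(4)| = 38 m
4–5 s: |½(8 + 11)(1)| = 9.5 m
5–9 s: v = 0 at t = 7.75 s; triangle areas 15.125 + 3.125 = 18.25 m
9–11 s: v = 0 at t = 91/9 s; triangle areas 25/9 + 16/9 = 41/9 m
Total distance = 2531/36 m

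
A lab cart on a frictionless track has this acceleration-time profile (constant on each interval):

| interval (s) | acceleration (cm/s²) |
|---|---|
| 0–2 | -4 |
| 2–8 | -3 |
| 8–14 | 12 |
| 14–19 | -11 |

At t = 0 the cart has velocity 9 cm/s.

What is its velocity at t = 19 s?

0 cm/s

Δv equals the area under the a-t graph; then v = v₀ + Δv.
0–2 s: -4 × 2 = -8 cm/s
2–8 s: -3 × 6 = -18 cm/s
8–14 s: 12 × 6 = 72 cm/s
14–19 s: -11 × 5 = -55 cm/s
Δv = -9 cm/s, so v(19) = 9 + (-9) = 0 cm/s.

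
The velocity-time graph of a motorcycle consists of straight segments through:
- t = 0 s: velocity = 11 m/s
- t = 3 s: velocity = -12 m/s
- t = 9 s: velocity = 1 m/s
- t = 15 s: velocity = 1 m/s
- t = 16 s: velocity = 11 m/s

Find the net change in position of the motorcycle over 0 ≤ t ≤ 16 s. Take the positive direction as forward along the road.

Net displacement equals the area under the velocity-time graph (areas below the axis count negative).
0–3 s: ½(11 + -12)(3) = -1.5 m
3–9 s: ½(-12 + 1)(6) = -33 m
9–15 s: 1 × 6 = 6 m
15–16 s: ½(1 + 11)(1) = 6 m
Net displacement = -22.5 m

-22.5 m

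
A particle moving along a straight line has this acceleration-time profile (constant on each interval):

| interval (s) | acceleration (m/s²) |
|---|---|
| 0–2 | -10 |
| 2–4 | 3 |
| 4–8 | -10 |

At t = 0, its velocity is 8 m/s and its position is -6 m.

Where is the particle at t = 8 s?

On each constant-a segment, Δv = aΔt and Δx = v₀Δt + ½aΔt²; chain segment to segment.
0–2 s: v starts 8 m/s; Δx = 8·2 + ½·-10·2² = -4 m; v ends -12 m/s.
2–4 s: v starts -12 m/s; Δx = -12·2 + ½·3·2² = -18 m; v ends -6 m/s.
4–8 s: v starts -6 m/s; Δx = -6·4 + ½·-10·4² = -104 m; v ends -46 m/s.
x(8) = -6 + Σ Δx = -132 m.

-132 m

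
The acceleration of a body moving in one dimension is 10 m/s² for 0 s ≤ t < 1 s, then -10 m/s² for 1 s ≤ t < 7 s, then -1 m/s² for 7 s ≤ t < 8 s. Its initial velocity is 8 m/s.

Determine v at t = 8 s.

Δv equals the area under the a-t graph; then v = v₀ + Δv.
0–1 s: 10 × 1 = 10 m/s
1–7 s: -10 × 6 = -60 m/s
7–8 s: -1 × 1 = -1 m/s
Δv = -51 m/s, so v(8) = 8 + (-51) = -43 m/s.

-43 m/s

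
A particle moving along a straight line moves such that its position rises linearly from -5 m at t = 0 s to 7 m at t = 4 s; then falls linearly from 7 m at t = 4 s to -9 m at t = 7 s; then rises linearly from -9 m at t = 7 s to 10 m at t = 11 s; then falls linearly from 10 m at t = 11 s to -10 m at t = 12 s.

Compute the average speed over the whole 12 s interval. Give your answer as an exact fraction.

Average speed = (total path length)/(elapsed time); on a piecewise-linear x-t graph the path length is Σ|Δx|.
0–4 s: |Δx| = |7 − -5| = 12 m
4–7 s: |Δx| = |-9 − 7| = 16 m
7–11 s: |Δx| = |10 − -9| = 19 m
11–12 s: |Δx| = |-10 − 10| = 20 m
Total path = 67 m; average speed = 67/12 = 67/12 m/s.

67/12 m/s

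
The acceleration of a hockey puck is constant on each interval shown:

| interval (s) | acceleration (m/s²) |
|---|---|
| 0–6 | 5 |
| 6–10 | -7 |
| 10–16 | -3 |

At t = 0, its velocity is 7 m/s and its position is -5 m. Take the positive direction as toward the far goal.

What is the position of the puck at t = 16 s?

219 m

On each constant-a segment, Δv = aΔt and Δx = v₀Δt + ½aΔt²; chain segment to segment.
0–6 s: v starts 7 m/s; Δx = 7·6 + ½·5·6² = 132 m; v ends 37 m/s.
6–10 s: v starts 37 m/s; Δx = 37·4 + ½·-7·4² = 92 m; v ends 9 m/s.
10–16 s: v starts 9 m/s; Δx = 9·6 + ½·-3·6² = 0 m; v ends -9 m/s.
x(16) = -5 + Σ Δx = 219 m.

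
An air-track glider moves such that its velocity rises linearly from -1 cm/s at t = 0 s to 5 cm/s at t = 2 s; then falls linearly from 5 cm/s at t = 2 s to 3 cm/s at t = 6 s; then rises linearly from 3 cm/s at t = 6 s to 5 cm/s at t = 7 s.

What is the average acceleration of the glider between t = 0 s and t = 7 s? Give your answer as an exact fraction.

6/7 cm/s²

Average acceleration = Δv/Δt = (5 − -1)/(7 − 0) = 6/7 cm/s².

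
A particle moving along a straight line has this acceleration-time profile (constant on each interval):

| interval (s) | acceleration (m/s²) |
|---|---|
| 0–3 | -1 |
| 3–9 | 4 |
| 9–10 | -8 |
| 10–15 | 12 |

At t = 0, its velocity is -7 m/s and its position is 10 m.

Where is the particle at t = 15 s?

186.5 m

On each constant-a segment, Δv = aΔt and Δx = v₀Δt + ½aΔt²; chain segment to segment.
0–3 s: v starts -7 m/s; Δx = -7·3 + ½·-1·3² = -25.5 m; v ends -10 m/s.
3–9 s: v starts -10 m/s; Δx = -10·6 + ½·4·6² = 12 m; v ends 14 m/s.
9–10 s: v starts 14 m/s; Δx = 14·1 + ½·-8·1² = 10 m; v ends 6 m/s.
10–15 s: v starts 6 m/s; Δx = 6·5 + ½·12·5² = 180 m; v ends 66 m/s.
x(15) = 10 + Σ Δx = 186.5 m.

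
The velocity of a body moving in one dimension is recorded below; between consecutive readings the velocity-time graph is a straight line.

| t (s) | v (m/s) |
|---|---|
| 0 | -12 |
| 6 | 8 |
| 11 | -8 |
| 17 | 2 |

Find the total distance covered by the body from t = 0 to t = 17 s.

71.6 m

Distance (not displacement) is the total path length: add the absolute areas under v-t.
0–6 s: v = 0 at t = 3.6 s; triangle areas 21.6 + 9.6 = 31.2 m
6–11 s: v = 0 at t = 8.5 s; triangle areas 10 + 10 = 20 m
11–17 s: v = 0 at t = 15.8 s; triangle areas 19.2 + 1.2 = 20.4 m
Total distance = 71.6 m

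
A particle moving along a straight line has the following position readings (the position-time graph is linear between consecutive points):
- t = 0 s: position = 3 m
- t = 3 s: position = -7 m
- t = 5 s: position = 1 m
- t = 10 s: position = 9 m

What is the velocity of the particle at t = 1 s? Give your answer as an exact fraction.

-10/3 m/s

Velocity is the slope of the x-t graph on 0–3 s: (-7 − 3)/(3 − 0) = -10/3 m/s.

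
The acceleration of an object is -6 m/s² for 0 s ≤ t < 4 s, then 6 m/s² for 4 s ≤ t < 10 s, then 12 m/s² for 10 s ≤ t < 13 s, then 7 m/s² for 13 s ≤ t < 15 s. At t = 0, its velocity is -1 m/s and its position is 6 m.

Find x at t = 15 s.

107 m

On each constant-a segment, Δv = aΔt and Δx = v₀Δt + ½aΔt²; chain segment to segment.
0–4 s: v starts -1 m/s; Δx = -1·4 + ½·-6·4² = -52 m; v ends -25 m/s.
4–10 s: v starts -25 m/s; Δx = -25·6 + ½·6·6² = -42 m; v ends 11 m/s.
10–13 s: v starts 11 m/s; Δx = 11·3 + ½·12·3² = 87 m; v ends 47 m/s.
13–15 s: v starts 47 m/s; Δx = 47·2 + ½·7·2² = 108 m; v ends 61 m/s.
x(15) = 6 + Σ Δx = 107 m.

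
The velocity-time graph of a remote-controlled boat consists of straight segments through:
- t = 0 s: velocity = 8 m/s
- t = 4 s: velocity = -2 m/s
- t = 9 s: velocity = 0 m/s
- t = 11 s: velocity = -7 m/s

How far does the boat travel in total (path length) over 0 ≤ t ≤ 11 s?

25.6 m

Total distance travelled is ∫|v| dt — sum the magnitudes of each area piece.
0–4 s: v = 0 at t = 3.2 s; triangle areas 12.8 + 0.8 = 13.6 m
4–9 s: |½(-2 + 0)(5)| = 5 m
9–11 s: |½(0 + -7)(2)| = 7 m
Total distance = 25.6 m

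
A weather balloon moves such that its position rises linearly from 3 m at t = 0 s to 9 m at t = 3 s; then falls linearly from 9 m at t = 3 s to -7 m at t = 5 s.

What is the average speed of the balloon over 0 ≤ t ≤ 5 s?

4.4 m/s

Average speed = (total path length)/(elapsed time); on a piecewise-linear x-t graph the path length is Σ|Δx|.
0–3 s: |Δx| = |9 − 3| = 6 m
3–5 s: |Δx| = |-7 − 9| = 16 m
Total path = 22 m; average speed = 22/5 = 4.4 m/s.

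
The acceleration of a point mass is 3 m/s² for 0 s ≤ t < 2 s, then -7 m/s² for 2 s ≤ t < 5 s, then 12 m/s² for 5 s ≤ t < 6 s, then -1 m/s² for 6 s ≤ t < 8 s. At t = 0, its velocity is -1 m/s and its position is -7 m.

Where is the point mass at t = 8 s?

On each constant-a segment, Δv = aΔt and Δx = v₀Δt + ½aΔt²; chain segment to segment.
0–2 s: v starts -1 m/s; Δx = -1·2 + ½·3·2² = 4 m; v ends 5 m/s.
2–5 s: v starts 5 m/s; Δx = 5·3 + ½·-7·3² = -16.5 m; v ends -16 m/s.
5–6 s: v starts -16 m/s; Δx = -16·1 + ½·12·1² = -10 m; v ends -4 m/s.
6–8 s: v starts -4 m/s; Δx = -4·2 + ½·-1·2² = -10 m; v ends -6 m/s.
x(8) = -7 + Σ Δx = -39.5 m.

-39.5 m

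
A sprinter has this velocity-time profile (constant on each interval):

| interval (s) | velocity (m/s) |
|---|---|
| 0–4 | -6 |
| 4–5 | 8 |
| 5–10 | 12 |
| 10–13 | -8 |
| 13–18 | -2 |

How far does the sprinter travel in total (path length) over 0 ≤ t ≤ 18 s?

Total distance travelled is ∫|v| dt — sum the magnitudes of each area piece.
0–4 s: |-6| × 4 = 24 m
4–5 s: |8| × 1 = 8 m
5–10 s: |12| × 5 = 60 m
10–13 s: |-8| × 3 = 24 m
13–18 s: |-2| × 5 = 10 m
Total distance = 126 m

126 m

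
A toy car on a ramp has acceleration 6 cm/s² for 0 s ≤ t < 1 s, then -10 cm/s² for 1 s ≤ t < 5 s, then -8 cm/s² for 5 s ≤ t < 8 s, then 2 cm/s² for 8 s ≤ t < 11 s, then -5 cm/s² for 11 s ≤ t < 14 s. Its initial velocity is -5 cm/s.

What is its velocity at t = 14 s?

Δv equals the area under the a-t graph; then v = v₀ + Δv.
0–1 s: 6 × 1 = 6 cm/s
1–5 s: -10 × 4 = -40 cm/s
5–8 s: -8 × 3 = -24 cm/s
8–11 s: 2 × 3 = 6 cm/s
11–14 s: -5 × 3 = -15 cm/s
Δv = -67 cm/s, so v(14) = -5 + (-67) = -72 cm/s.

-72 cm/s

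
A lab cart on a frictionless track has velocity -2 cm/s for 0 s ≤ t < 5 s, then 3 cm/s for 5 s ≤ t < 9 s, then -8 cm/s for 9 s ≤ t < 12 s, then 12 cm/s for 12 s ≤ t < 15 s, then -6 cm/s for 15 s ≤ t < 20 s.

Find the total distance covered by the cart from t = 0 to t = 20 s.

Distance (not displacement) is the total path length: add the absolute areas under v-t.
0–5 s: |-2| × 5 = 10 cm
5–9 s: |3| × 4 = 12 cm
9–12 s: |-8| × 3 = 24 cm
12–15 s: |12| × 3 = 36 cm
15–20 s: |-6| × 5 = 30 cm
Total distance = 112 cm

112 cm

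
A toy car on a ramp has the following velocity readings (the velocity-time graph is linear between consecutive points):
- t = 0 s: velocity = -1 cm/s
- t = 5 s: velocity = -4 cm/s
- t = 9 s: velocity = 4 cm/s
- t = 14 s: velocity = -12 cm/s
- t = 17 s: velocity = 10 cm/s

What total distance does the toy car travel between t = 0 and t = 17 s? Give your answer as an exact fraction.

Total distance travelled is ∫|v| dt — sum the magnitudes of each area piece.
0–5 s: |½(-1 + -4)(5)| = 12.5 cm
5–9 s: v = 0 at t = 7 s; triangle areas 4 + 4 = 8 cm
9–14 s: v = 0 at t = 10.25 s; triangle areas 2.5 + 22.5 = 25 cm
14–17 s: v = 0 at t = 172/11 s; triangle areas 108/11 + 75/11 = 183/11 cm
Total distance = 1367/22 cm

1367/22 cm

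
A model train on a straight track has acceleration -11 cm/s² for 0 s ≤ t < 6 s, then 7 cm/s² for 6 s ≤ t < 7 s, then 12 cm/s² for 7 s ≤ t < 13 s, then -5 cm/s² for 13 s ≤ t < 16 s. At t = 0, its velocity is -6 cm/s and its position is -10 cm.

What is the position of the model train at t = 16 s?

On each constant-a segment, Δv = aΔt and Δx = v₀Δt + ½aΔt²; chain segment to segment.
0–6 s: v starts -6 cm/s; Δx = -6·6 + ½·-11·6² = -234 cm; v ends -72 cm/s.
6–7 s: v starts -72 cm/s; Δx = -72·1 + ½·7·1² = -68.5 cm; v ends -65 cm/s.
7–13 s: v starts -65 cm/s; Δx = -65·6 + ½·12·6² = -174 cm; v ends 7 cm/s.
13–16 s: v starts 7 cm/s; Δx = 7·3 + ½·-5·3² = -1.5 cm; v ends -8 cm/s.
x(16) = -10 + Σ Δx = -488 cm.

-488 cm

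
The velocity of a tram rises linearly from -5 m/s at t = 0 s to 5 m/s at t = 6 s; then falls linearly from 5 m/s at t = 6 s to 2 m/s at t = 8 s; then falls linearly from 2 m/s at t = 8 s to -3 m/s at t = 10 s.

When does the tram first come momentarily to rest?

t = 3 s

v changes sign on 0–6 s (from -5 to 5); the graph is linear there, so v = 0 at t = 0 + (5)·(6 − 0)/(5 − -5) = 3 s.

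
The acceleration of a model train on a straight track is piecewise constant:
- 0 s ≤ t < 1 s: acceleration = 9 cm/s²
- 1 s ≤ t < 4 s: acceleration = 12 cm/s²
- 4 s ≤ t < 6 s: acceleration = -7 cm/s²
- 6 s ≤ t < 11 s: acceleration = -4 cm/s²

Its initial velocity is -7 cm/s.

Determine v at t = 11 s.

Δv equals the area under the a-t graph; then v = v₀ + Δv.
0–1 s: 9 × 1 = 9 cm/s
1–4 s: 12 × 3 = 36 cm/s
4–6 s: -7 × 2 = -14 cm/s
6–11 s: -4 × 5 = -20 cm/s
Δv = 11 cm/s, so v(11) = -7 + (11) = 4 cm/s.

4 cm/s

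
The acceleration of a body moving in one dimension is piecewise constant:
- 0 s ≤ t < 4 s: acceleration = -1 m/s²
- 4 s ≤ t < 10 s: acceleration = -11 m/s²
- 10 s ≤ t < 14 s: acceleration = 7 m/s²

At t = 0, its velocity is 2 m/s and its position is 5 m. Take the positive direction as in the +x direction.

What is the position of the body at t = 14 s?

-421 m

On each constant-a segment, Δv = aΔt and Δx = v₀Δt + ½aΔt²; chain segment to segment.
0–4 s: v starts 2 m/s; Δx = 2·4 + ½·-1·4² = 0 m; v ends -2 m/s.
4–10 s: v starts -2 m/s; Δx = -2·6 + ½·-11·6² = -210 m; v ends -68 m/s.
10–14 s: v starts -68 m/s; Δx = -68·4 + ½·7·4² = -216 m; v ends -40 m/s.
x(14) = 5 + Σ Δx = -421 m.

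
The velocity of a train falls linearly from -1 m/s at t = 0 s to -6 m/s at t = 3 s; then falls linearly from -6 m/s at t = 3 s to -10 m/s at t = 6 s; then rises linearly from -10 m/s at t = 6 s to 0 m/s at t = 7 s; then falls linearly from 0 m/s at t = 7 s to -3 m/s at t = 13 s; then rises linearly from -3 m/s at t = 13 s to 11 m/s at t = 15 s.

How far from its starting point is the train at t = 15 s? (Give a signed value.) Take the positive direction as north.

Displacement is the signed area under the v-t curve.
0–3 s: ½(-1 + -6)(3) = -10.5 m
3–6 s: ½(-6 + -10)(3) = -24 m
6–7 s: ½(-10 + 0)(1) = -5 m
7–13 s: ½(0 + -3)(6) = -9 m
13–15 s: ½(-3 + 11)(2) = 8 m
Net displacement = -40.5 m

-40.5 m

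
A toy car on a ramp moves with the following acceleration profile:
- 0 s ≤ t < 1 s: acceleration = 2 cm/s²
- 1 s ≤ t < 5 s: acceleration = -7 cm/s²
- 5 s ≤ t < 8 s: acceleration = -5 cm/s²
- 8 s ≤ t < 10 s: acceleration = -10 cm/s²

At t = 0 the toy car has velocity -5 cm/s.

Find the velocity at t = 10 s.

Δv equals the area under the a-t graph; then v = v₀ + Δv.
0–1 s: 2 × 1 = 2 cm/s
1–5 s: -7 × 4 = -28 cm/s
5–8 s: -5 × 3 = -15 cm/s
8–10 s: -10 × 2 = -20 cm/s
Δv = -61 cm/s, so v(10) = -5 + (-61) = -66 cm/s.

-66 cm/s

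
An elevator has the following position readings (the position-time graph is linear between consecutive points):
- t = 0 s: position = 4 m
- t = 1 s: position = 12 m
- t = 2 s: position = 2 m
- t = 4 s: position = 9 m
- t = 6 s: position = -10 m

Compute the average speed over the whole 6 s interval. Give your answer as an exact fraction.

22/3 m/s

Average speed = (total path length)/(elapsed time); on a piecewise-linear x-t graph the path length is Σ|Δx|.
0–1 s: |Δx| = |12 − 4| = 8 m
1–2 s: |Δx| = |2 − 12| = 10 m
2–4 s: |Δx| = |9 − 2| = 7 m
4–6 s: |Δx| = |-10 − 9| = 19 m
Total path = 44 m; average speed = 44/6 = 22/3 m/s.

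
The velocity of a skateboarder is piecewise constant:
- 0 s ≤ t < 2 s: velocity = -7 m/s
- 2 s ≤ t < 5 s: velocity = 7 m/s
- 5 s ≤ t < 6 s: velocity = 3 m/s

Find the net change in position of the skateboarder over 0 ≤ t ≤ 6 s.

10 m

Displacement is the signed area under the v-t curve.
0–2 s: -7 × 2 = -14 m
2–5 s: 7 × 3 = 21 m
5–6 s: 3 × 1 = 3 m
Net displacement = 10 m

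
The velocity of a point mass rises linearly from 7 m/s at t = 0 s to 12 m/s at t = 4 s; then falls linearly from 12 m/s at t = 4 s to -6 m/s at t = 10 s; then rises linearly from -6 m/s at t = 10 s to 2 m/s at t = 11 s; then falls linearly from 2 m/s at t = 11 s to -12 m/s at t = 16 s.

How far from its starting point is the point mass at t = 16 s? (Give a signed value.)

29 m

Displacement is the signed area under the v-t curve.
0–4 s: ½(7 + 12)(4) = 38 m
4–10 s: ½(12 + -6)(6) = 18 m
10–11 s: ½(-6 + 2)(1) = -2 m
11–16 s: ½(2 + -12)(5) = -25 m
Net displacement = 29 m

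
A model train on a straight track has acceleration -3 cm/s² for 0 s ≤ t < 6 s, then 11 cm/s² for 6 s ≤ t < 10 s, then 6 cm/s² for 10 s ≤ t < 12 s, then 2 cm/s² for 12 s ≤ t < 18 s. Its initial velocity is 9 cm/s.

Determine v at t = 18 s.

Δv equals the area under the a-t graph; then v = v₀ + Δv.
0–6 s: -3 × 6 = -18 cm/s
6–10 s: 11 × 4 = 44 cm/s
10–12 s: 6 × 2 = 12 cm/s
12–18 s: 2 × 6 = 12 cm/s
Δv = 50 cm/s, so v(18) = 9 + (50) = 59 cm/s.

59 cm/s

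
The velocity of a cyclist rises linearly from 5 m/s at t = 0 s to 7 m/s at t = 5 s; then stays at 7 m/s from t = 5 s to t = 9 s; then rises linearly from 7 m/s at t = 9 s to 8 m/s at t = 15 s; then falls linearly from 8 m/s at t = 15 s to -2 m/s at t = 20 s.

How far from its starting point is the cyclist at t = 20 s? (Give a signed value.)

118 m

Displacement is the signed area under the v-t curve.
0–5 s: ½(5 + 7)(5) = 30 m
5–9 s: 7 × 4 = 28 m
9–15 s: ½(7 + 8)(6) = 45 m
15–20 s: ½(8 + -2)(5) = 15 m
Net displacement = 118 m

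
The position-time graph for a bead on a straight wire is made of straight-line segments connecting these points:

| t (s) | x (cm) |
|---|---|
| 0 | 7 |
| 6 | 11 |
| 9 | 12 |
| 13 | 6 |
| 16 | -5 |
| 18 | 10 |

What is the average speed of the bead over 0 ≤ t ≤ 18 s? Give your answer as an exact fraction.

Average speed = (total path length)/(elapsed time); on a piecewise-linear x-t graph the path length is Σ|Δx|.
0–6 s: |Δx| = |11 − 7| = 4 cm
6–9 s: |Δx| = |12 − 11| = 1 cm
9–13 s: |Δx| = |6 − 12| = 6 cm
13–16 s: |Δx| = |-5 − 6| = 11 cm
16–18 s: |Δx| = |10 − -5| = 15 cm
Total path = 37 cm; average speed = 37/18 = 37/18 cm/s.

37/18 cm/s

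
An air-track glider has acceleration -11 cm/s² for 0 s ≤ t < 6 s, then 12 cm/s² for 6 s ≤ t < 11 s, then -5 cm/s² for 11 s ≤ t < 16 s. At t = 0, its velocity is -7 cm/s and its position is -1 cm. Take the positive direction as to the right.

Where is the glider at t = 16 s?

-583.5 cm

On each constant-a segment, Δv = aΔt and Δx = v₀Δt + ½aΔt²; chain segment to segment.
0–6 s: v starts -7 cm/s; Δx = -7·6 + ½·-11·6² = -240 cm; v ends -73 cm/s.
6–11 s: v starts -73 cm/s; Δx = -73·5 + ½·12·5² = -215 cm; v ends -13 cm/s.
11–16 s: v starts -13 cm/s; Δx = -13·5 + ½·-5·5² = -127.5 cm; v ends -38 cm/s.
x(16) = -1 + Σ Δx = -583.5 cm.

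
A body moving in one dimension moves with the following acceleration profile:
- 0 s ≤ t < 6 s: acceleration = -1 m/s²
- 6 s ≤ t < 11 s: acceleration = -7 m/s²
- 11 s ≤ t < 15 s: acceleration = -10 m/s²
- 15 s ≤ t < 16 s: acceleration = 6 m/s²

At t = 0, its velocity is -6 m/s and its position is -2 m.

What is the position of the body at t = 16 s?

-555.5 m

On each constant-a segment, Δv = aΔt and Δx = v₀Δt + ½aΔt²; chain segment to segment.
0–6 s: v starts -6 m/s; Δx = -6·6 + ½·-1·6² = -54 m; v ends -12 m/s.
6–11 s: v starts -12 m/s; Δx = -12·5 + ½·-7·5² = -147.5 m; v ends -47 m/s.
11–15 s: v starts -47 m/s; Δx = -47·4 + ½·-10·4² = -268 m; v ends -87 m/s.
15–16 s: v starts -87 m/s; Δx = -87·1 + ½·6·1² = -84 m; v ends -81 m/s.
x(16) = -2 + Σ Δx = -555.5 m.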